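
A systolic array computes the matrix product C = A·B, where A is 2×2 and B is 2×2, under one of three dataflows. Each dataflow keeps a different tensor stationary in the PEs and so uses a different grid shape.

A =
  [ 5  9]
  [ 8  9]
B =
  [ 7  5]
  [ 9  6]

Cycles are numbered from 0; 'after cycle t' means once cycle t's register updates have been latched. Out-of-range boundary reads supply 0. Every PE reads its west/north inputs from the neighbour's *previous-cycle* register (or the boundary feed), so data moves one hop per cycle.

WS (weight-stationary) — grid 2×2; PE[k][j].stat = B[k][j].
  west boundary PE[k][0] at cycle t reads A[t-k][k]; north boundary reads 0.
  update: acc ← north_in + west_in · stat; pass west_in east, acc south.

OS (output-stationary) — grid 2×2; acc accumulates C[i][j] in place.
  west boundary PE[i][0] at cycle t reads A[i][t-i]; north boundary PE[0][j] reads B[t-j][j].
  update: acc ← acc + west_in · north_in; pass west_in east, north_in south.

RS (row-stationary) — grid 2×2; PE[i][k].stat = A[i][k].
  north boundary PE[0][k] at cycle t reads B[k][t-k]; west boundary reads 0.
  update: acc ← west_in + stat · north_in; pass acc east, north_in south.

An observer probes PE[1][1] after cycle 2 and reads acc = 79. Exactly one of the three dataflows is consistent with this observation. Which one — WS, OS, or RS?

dataflow = WS

— WS: 2×2; PE[1][1] trace:
  @0  [1,1]  acc 0  |  →0  ↓0
  @1  [1,1]  acc 0  |  →0  ↓0
  @2  [1,1]  acc 79  |  →9  ↓79
— OS: 2×2; PE[1][1] trace:
  @0  [1,1]  acc 0  |  →0  ↓0
  @1  [1,1]  acc 0  |  →0  ↓0
  @2  [1,1]  acc 40  |  →8  ↓5
— RS: 2×2; PE[1][1] trace:
  @0  [1,1]  acc 0  |  →0  ↓0
  @1  [1,1]  acc 0  |  →0  ↓0
  @2  [1,1]  acc 137  |  →137  ↓9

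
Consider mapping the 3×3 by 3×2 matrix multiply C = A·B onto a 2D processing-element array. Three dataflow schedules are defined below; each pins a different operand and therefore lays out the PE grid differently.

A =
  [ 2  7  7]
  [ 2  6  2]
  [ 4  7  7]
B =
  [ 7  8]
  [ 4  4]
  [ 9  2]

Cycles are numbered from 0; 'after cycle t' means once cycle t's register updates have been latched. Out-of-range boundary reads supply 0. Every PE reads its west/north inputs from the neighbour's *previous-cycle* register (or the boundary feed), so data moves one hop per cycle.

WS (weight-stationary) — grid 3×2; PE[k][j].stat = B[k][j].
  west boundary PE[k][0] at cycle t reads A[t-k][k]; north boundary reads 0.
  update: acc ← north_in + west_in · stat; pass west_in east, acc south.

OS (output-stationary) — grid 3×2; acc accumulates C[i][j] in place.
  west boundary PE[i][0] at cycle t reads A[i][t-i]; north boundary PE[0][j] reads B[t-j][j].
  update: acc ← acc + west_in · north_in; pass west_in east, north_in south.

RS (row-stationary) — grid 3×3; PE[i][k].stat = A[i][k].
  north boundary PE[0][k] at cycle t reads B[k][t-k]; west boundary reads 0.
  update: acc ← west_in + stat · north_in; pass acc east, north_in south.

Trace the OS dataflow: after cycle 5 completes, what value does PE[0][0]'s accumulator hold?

OS on a 3×2 grid — tracing PE[0][0] and its feeders:
  [0] (0,0) acc=14 (h:2 v:7)
  [1] (0,0) acc=42 (h:7 v:4)
  [2] (0,0) acc=105 (h:7 v:9)
  [3] (0,0) acc=105 (h:0 v:0)
  [4] (0,0) acc=105 (h:0 v:0)
  [5] (0,0) acc=105 (h:0 v:0)

PE[0][0].acc = 105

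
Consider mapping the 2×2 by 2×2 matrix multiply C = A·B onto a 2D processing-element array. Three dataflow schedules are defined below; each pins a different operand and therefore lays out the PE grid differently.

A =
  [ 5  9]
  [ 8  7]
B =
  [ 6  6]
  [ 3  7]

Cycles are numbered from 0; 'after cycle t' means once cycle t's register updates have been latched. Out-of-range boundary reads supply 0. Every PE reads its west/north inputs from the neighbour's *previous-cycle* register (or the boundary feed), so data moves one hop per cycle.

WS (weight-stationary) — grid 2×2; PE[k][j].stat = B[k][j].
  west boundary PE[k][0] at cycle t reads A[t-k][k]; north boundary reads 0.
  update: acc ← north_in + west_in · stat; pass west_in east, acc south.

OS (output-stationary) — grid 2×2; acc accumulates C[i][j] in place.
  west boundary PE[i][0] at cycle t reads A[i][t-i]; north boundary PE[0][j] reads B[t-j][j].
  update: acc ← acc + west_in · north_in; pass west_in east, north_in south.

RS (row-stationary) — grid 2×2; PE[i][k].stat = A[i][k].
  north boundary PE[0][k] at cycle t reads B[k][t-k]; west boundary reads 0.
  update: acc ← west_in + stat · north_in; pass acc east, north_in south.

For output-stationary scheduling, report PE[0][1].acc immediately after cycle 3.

PE[0][1].acc = 93

OS 2×2: PE[0][1] cycle-by-cycle (with neighbour feeds):
  cycle 0: PE[0][0] → acc 30, east 5, south 6
  cycle 0: PE[0][1] → acc 0, east 0, south 0
  cycle 1: PE[0][0] → acc 57, east 9, south 3
  cycle 1: PE[0][1] → acc 30, east 5, south 6
  cycle 2: PE[0][0] → acc 57, east 0, south 0
  cycle 2: PE[0][1] → acc 93, east 9, south 7
  cycle 3: PE[0][0] → acc 57, east 0, south 0
  cycle 3: PE[0][1] → acc 93, east 0, south 0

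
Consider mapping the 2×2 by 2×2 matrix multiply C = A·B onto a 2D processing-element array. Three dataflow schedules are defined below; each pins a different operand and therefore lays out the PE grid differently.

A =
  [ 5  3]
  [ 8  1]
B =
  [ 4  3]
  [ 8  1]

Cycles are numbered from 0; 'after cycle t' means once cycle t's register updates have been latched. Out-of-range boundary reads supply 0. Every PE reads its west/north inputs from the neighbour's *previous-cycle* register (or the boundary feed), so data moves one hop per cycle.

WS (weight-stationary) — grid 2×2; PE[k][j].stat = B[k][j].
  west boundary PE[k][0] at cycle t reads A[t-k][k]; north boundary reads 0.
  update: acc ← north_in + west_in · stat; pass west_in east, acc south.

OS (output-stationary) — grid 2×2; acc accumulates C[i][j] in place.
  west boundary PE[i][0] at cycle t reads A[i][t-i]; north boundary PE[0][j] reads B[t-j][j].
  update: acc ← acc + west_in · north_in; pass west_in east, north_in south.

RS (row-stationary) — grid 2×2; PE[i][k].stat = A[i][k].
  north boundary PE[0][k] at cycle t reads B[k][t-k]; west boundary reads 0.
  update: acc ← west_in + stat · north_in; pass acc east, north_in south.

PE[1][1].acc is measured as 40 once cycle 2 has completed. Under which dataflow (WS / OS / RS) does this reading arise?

Under WS (2×2), PE[1][1]:
  @0  [1,1]  acc 0  |  →0  ↓0
  @1  [1,1]  acc 0  |  →0  ↓0
  @2  [1,1]  acc 18  |  →3  ↓18
Under OS (2×2), PE[1][1]:
  @0  [1,1]  acc 0  |  →0  ↓0
  @1  [1,1]  acc 0  |  →0  ↓0
  @2  [1,1]  acc 24  |  →8  ↓3
Under RS (2×2), PE[1][1]:
  @0  [1,1]  acc 0  |  →0  ↓0
  @1  [1,1]  acc 0  |  →0  ↓0
  @2  [1,1]  acc 40  |  →40  ↓8

dataflow = RS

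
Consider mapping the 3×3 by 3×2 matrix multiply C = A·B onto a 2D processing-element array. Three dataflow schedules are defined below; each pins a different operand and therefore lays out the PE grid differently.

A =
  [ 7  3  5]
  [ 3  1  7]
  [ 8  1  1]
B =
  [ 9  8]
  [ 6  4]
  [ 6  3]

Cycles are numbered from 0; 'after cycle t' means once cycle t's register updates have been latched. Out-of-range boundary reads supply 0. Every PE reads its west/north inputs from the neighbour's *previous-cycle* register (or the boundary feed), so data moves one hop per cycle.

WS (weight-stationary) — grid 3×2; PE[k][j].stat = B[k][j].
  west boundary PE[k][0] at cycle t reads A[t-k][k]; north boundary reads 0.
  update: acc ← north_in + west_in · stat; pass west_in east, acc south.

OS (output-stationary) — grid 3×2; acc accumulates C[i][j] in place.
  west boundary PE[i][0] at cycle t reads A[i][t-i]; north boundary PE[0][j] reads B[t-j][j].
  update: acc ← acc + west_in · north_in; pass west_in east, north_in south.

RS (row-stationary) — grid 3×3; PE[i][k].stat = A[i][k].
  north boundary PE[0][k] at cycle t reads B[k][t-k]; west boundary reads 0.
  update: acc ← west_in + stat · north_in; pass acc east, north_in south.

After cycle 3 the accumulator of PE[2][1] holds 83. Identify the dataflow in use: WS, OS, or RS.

dataflow = WS

Under WS (3×2), PE[2][1]:
  [0] (2,1) acc=0 (h:0 v:0)
  [1] (2,1) acc=0 (h:0 v:0)
  [2] (2,1) acc=0 (h:0 v:0)
  [3] (2,1) acc=83 (h:5 v:83)
Under OS (3×2), PE[2][1]:
  [0] (2,1) acc=0 (h:0 v:0)
  [1] (2,1) acc=0 (h:0 v:0)
  [2] (2,1) acc=0 (h:0 v:0)
  [3] (2,1) acc=64 (h:8 v:8)
Under RS (3×3), PE[2][1]:
  [0] (2,1) acc=0 (h:0 v:0)
  [1] (2,1) acc=0 (h:0 v:0)
  [2] (2,1) acc=0 (h:0 v:0)
  [3] (2,1) acc=78 (h:78 v:6)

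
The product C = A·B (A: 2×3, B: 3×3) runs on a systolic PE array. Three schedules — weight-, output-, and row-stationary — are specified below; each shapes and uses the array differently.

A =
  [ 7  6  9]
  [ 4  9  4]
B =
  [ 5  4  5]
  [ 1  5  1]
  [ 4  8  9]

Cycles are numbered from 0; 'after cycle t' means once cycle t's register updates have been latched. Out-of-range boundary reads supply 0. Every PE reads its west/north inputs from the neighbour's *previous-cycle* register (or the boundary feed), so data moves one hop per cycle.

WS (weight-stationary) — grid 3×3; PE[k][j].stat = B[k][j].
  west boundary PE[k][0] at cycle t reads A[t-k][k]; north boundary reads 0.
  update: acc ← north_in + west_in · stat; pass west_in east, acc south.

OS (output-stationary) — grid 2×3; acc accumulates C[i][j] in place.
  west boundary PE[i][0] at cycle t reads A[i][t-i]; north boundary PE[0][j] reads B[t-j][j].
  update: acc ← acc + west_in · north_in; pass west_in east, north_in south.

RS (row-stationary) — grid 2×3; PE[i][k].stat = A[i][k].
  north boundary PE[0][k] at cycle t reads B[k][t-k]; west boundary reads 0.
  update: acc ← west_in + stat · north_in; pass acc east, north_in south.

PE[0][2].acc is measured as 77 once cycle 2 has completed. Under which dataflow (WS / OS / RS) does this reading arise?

Under WS (3×3), PE[0][2]:
  0: (0,2).acc=0  regs=<0,0>
  1: (0,2).acc=0  regs=<0,0>
  2: (0,2).acc=35  regs=<7,35>
Under OS (2×3), PE[0][2]:
  0: (0,2).acc=0  regs=<0,0>
  1: (0,2).acc=0  regs=<0,0>
  2: (0,2).acc=35  regs=<7,5>
Under RS (2×3), PE[0][2]:
  0: (0,2).acc=0  regs=<0,0>
  1: (0,2).acc=0  regs=<0,0>
  2: (0,2).acc=77  regs=<77,4>

dataflow = RS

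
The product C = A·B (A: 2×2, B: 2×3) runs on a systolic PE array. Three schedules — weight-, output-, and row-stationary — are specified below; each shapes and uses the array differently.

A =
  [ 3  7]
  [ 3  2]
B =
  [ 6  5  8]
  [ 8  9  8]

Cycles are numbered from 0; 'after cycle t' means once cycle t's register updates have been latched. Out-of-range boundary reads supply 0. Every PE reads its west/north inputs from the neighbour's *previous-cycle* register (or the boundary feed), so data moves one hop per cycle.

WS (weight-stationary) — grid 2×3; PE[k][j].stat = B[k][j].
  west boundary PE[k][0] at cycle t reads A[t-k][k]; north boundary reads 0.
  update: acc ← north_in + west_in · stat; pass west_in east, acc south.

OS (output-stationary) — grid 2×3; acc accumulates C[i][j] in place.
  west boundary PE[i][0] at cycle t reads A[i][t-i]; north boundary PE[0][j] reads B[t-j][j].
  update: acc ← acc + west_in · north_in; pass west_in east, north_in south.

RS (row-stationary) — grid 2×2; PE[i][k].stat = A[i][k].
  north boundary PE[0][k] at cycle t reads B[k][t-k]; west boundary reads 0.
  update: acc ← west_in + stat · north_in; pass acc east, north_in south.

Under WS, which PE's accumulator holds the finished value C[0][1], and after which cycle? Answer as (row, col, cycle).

(row, col, cycle) = (1, 1, 2)

Under WS, C[0][1] lands at PE[1][1]:
  0: (1,1).acc=0  regs=<0,0>
  1: (1,1).acc=0  regs=<0,0>
  2: (1,1).acc=78  regs=<7,78>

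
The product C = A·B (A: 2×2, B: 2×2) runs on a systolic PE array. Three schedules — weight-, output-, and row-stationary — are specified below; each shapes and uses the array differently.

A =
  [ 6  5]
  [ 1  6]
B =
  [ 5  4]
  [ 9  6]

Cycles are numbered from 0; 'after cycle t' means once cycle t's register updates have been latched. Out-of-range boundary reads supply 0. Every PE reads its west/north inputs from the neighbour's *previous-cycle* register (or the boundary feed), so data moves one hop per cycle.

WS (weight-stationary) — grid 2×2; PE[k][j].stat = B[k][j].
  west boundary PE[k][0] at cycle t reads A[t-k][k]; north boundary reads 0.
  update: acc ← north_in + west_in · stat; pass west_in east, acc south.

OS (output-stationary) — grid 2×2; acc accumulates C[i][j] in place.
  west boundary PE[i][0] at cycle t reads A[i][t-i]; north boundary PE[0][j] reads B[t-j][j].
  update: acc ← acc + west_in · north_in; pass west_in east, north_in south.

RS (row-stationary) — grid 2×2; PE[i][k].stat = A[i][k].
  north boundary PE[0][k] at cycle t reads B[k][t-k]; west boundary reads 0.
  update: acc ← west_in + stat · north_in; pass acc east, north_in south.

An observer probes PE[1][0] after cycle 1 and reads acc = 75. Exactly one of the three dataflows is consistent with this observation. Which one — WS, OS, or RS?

WS [2×2] PE[1][0] across cycles:
  @0  [1,0]  acc 0  |  →0  ↓0
  @1  [1,0]  acc 75  |  →5  ↓75
OS [2×2] PE[1][0] across cycles:
  @0  [1,0]  acc 0  |  →0  ↓0
  @1  [1,0]  acc 5  |  →1  ↓5
RS [2×2] PE[1][0] across cycles:
  @0  [1,0]  acc 0  |  →0  ↓0
  @1  [1,0]  acc 5  |  →5  ↓5

dataflow = WS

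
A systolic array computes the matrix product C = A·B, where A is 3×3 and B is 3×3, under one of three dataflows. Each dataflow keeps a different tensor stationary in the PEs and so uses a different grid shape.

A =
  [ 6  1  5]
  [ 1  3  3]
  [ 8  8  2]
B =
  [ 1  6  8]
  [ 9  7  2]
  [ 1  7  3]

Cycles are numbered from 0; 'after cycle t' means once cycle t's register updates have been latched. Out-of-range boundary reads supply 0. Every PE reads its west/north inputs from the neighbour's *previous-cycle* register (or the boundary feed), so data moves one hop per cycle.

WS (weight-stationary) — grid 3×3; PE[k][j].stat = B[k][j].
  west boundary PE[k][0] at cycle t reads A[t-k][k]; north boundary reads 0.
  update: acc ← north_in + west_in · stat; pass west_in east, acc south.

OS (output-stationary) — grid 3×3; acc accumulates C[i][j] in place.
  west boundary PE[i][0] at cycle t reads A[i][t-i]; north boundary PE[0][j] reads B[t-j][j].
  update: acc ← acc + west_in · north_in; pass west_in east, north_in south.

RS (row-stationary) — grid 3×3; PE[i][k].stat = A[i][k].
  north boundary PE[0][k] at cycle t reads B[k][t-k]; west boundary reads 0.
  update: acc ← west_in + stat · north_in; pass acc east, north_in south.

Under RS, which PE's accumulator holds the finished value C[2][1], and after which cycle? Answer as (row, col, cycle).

(row, col, cycle) = (2, 2, 5)

Under RS, C[2][1] lands at PE[2][2]:
  t=0 PE[2][2]: acc=0 h=0 v=0
  t=1 PE[2][2]: acc=0 h=0 v=0
  t=2 PE[2][2]: acc=0 h=0 v=0
  t=3 PE[2][2]: acc=0 h=0 v=0
  t=4 PE[2][2]: acc=82 h=82 v=1
  t=5 PE[2][2]: acc=118 h=118 v=7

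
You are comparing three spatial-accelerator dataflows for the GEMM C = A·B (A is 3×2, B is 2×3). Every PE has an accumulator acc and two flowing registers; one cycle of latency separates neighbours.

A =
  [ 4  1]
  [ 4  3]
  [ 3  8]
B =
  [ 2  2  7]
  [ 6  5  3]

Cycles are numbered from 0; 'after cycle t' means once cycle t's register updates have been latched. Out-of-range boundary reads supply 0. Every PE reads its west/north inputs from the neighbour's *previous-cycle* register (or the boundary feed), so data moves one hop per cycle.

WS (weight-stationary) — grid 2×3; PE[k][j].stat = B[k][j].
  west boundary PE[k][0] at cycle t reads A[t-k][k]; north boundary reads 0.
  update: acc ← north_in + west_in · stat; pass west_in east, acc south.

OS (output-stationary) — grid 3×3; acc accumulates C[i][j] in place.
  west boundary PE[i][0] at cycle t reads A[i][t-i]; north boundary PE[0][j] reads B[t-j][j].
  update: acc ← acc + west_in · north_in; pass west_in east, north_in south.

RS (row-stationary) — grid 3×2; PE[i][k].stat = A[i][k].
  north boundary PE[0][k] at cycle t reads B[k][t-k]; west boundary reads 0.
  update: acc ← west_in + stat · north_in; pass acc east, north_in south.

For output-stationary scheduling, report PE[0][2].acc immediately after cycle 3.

OS (3×3). Following PE[0][2] plus its west/north inputs:
  c0 r0c1: 0 / 0 / 0
  c0 r0c2: 0 / 0 / 0
  c1 r0c1: 8 / 4 / 2
  c1 r0c2: 0 / 0 / 0
  c2 r0c1: 13 / 1 / 5
  c2 r0c2: 28 / 4 / 7
  c3 r0c1: 13 / 0 / 0
  c3 r0c2: 31 / 1 / 3

PE[0][2].acc = 31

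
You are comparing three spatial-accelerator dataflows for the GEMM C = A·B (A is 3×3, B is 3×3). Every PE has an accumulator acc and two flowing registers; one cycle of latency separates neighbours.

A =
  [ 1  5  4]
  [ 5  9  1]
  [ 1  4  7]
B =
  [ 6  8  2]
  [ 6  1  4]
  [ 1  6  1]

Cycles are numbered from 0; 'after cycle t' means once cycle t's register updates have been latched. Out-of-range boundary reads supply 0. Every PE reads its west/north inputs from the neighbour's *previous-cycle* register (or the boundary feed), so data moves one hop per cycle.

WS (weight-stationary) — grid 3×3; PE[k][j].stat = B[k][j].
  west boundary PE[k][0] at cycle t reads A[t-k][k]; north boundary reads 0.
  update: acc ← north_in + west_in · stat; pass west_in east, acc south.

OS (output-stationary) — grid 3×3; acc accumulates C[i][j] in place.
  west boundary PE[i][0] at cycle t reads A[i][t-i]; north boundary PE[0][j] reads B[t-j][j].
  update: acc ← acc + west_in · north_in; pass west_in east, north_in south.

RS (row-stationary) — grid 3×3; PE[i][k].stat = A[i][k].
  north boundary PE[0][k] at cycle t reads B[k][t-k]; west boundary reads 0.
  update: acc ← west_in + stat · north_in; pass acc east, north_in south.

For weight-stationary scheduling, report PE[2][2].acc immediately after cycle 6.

WS on a 3×3 grid — tracing PE[2][2] and its feeders:
  [0] (1,2) acc=0 (h:0 v:0)
  [0] (2,1) acc=0 (h:0 v:0)
  [0] (2,2) acc=0 (h:0 v:0)
  [1] (1,2) acc=0 (h:0 v:0)
  [1] (2,1) acc=0 (h:0 v:0)
  [1] (2,2) acc=0 (h:0 v:0)
  [2] (1,2) acc=0 (h:0 v:0)
  [2] (2,1) acc=0 (h:0 v:0)
  [2] (2,2) acc=0 (h:0 v:0)
  [3] (1,2) acc=22 (h:5 v:22)
  [3] (2,1) acc=37 (h:4 v:37)
  [3] (2,2) acc=0 (h:0 v:0)
  [4] (1,2) acc=46 (h:9 v:46)
  [4] (2,1) acc=55 (h:1 v:55)
  [4] (2,2) acc=26 (h:4 v:26)
  [5] (1,2) acc=18 (h:4 v:18)
  [5] (2,1) acc=54 (h:7 v:54)
  [5] (2,2) acc=47 (h:1 v:47)
  [6] (1,2) acc=0 (h:0 v:0)
  [6] (2,1) acc=0 (h:0 v:0)
  [6] (2,2) acc=25 (h:7 v:25)

PE[2][2].acc = 25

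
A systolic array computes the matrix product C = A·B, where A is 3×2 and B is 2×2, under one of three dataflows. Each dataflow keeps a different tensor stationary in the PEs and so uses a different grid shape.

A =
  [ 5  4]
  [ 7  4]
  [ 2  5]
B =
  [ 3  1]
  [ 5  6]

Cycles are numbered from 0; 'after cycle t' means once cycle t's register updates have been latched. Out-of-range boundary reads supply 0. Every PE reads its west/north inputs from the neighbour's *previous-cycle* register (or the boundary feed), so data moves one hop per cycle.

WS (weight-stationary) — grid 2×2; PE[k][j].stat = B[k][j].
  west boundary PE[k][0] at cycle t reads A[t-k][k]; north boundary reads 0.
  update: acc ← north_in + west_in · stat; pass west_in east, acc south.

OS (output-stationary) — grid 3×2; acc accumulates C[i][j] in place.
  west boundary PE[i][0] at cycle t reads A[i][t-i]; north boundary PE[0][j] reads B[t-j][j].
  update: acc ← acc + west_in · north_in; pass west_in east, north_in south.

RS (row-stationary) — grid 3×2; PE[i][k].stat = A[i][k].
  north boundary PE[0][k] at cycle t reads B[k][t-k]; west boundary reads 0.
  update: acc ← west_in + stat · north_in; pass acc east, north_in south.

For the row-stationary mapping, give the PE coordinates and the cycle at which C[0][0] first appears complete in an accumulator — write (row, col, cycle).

(row, col, cycle) = (0, 1, 1)

RS — PE[0][1] is where C[0][0] collects:
  0: (0,1).acc=0  regs=<0,0>
  1: (0,1).acc=35  regs=<35,5>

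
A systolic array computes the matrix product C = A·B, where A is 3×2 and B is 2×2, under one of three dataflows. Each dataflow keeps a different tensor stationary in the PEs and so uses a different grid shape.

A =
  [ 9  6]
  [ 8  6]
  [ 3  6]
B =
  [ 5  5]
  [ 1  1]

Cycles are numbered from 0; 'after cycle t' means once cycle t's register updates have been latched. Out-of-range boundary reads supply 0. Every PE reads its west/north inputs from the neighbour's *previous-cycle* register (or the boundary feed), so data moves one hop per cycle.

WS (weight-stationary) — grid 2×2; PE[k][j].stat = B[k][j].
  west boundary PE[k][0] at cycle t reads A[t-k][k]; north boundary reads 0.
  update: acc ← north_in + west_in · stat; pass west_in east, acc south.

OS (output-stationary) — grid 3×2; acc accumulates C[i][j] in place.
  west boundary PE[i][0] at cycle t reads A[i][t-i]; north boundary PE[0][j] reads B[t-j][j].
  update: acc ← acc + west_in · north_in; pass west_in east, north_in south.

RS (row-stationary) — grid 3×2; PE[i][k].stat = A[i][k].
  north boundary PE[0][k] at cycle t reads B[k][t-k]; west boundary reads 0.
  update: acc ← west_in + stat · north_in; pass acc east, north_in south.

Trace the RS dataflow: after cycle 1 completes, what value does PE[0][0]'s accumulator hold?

PE[0][0].acc = 45

Tracing RS — 3×2 array, target PE[0][0]:
  t=0 PE[0][0]: acc=45 h=45 v=5
  t=1 PE[0][0]: acc=45 h=45 v=5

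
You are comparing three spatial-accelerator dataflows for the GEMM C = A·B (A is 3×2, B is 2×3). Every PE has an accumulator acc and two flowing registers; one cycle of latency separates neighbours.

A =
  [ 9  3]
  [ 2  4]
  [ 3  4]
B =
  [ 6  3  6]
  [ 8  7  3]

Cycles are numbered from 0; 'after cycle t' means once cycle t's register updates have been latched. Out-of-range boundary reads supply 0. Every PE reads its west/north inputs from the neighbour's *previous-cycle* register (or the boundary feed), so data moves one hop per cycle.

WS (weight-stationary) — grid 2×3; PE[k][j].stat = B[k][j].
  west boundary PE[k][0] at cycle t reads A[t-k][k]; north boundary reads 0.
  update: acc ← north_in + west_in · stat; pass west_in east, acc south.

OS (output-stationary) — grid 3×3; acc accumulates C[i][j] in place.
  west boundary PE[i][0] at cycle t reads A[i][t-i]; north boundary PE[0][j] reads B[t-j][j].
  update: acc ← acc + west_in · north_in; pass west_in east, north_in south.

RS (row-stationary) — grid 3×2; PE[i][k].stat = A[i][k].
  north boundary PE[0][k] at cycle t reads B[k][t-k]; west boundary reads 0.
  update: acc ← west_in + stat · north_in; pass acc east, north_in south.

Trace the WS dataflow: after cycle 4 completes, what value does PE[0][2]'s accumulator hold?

PE[0][2].acc = 18

WS 2×3: PE[0][2] cycle-by-cycle (with neighbour feeds):
  0: (0,1).acc=0  regs=<0,0>
  0: (0,2).acc=0  regs=<0,0>
  1: (0,1).acc=27  regs=<9,27>
  1: (0,2).acc=0  regs=<0,0>
  2: (0,1).acc=6  regs=<2,6>
  2: (0,2).acc=54  regs=<9,54>
  3: (0,1).acc=9  regs=<3,9>
  3: (0,2).acc=12  regs=<2,12>
  4: (0,1).acc=0  regs=<0,0>
  4: (0,2).acc=18  regs=<3,18>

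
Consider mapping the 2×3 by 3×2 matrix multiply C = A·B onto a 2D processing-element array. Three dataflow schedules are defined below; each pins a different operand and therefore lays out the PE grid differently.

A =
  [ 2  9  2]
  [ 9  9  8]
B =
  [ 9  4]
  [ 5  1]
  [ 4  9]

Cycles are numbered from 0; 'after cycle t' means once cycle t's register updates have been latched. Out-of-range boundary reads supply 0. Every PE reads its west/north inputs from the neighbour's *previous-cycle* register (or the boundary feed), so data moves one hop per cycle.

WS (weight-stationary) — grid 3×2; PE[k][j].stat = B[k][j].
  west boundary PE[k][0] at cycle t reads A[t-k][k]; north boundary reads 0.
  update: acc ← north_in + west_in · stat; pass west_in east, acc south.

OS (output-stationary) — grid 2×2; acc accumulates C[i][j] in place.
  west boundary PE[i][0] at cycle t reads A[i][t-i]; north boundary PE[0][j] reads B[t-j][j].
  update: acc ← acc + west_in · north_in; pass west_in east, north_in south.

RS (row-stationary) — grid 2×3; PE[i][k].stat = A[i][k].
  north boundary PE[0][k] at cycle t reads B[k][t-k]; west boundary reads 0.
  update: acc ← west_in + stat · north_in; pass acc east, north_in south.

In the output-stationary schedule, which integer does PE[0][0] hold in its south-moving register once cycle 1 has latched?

register = 5

OS 2×2: PE[0][0] cycle-by-cycle (with neighbour feeds):
  after 0 — PE[0][0] acc=18, pass-E 2, pass-S 9
  after 1 — PE[0][0] acc=63, pass-E 9, pass-S 5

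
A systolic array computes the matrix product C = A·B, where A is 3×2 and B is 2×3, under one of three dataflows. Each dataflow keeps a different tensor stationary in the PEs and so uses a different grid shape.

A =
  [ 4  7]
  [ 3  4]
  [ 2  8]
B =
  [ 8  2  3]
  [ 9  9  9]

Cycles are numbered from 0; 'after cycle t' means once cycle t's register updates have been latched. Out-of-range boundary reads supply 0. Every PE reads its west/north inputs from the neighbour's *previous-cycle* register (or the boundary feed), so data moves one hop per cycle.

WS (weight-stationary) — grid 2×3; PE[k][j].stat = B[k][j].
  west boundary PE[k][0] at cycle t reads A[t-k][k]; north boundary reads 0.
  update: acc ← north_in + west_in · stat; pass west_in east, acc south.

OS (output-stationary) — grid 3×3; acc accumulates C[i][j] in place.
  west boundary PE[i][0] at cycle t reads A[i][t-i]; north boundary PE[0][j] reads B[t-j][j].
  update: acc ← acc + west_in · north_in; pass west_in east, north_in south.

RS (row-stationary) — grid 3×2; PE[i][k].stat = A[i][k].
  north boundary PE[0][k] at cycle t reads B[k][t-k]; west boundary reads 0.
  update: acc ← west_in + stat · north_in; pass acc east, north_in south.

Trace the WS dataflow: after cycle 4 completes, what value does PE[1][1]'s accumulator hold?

PE[1][1].acc = 76

Tracing WS — 2×3 array, target PE[1][1]:
  @0  [0,1]  acc 0  |  →0  ↓0
  @0  [1,0]  acc 0  |  →0  ↓0
  @0  [1,1]  acc 0  |  →0  ↓0
  @1  [0,1]  acc 8  |  →4  ↓8
  @1  [1,0]  acc 95  |  →7  ↓95
  @1  [1,1]  acc 0  |  →0  ↓0
  @2  [0,1]  acc 6  |  →3  ↓6
  @2  [1,0]  acc 60  |  →4  ↓60
  @2  [1,1]  acc 71  |  →7  ↓71
  @3  [0,1]  acc 4  |  →2  ↓4
  @3  [1,0]  acc 88  |  →8  ↓88
  @3  [1,1]  acc 42  |  →4  ↓42
  @4  [0,1]  acc 0  |  →0  ↓0
  @4  [1,0]  acc 0  |  →0  ↓0
  @4  [1,1]  acc 76  |  →8  ↓76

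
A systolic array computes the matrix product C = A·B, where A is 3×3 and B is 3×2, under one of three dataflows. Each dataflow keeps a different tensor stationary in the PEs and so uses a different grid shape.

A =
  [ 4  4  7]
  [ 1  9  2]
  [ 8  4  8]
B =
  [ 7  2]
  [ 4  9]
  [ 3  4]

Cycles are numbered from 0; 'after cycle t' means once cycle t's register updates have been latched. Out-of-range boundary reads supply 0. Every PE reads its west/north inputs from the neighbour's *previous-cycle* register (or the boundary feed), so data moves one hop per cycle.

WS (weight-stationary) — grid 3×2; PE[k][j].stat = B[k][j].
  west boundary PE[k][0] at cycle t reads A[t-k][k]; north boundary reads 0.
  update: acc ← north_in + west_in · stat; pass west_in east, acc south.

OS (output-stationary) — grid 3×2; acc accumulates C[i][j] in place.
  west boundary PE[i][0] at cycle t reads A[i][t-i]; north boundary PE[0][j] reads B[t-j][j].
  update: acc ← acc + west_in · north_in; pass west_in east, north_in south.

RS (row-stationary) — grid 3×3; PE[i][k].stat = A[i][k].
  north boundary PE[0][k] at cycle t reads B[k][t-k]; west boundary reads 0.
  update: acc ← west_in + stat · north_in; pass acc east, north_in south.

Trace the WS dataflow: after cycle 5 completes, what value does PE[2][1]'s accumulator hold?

PE[2][1].acc = 84

Tracing WS — 3×2 array, target PE[2][1]:
  [0] (1,1) acc=0 (h:0 v:0)
  [0] (2,0) acc=0 (h:0 v:0)
  [0] (2,1) acc=0 (h:0 v:0)
  [1] (1,1) acc=0 (h:0 v:0)
  [1] (2,0) acc=0 (h:0 v:0)
  [1] (2,1) acc=0 (h:0 v:0)
  [2] (1,1) acc=44 (h:4 v:44)
  [2] (2,0) acc=65 (h:7 v:65)
  [2] (2,1) acc=0 (h:0 v:0)
  [3] (1,1) acc=83 (h:9 v:83)
  [3] (2,0) acc=49 (h:2 v:49)
  [3] (2,1) acc=72 (h:7 v:72)
  [4] (1,1) acc=52 (h:4 v:52)
  [4] (2,0) acc=96 (h:8 v:96)
  [4] (2,1) acc=91 (h:2 v:91)
  [5] (1,1) acc=0 (h:0 v:0)
  [5] (2,0) acc=0 (h:0 v:0)
  [5] (2,1) acc=84 (h:8 v:84)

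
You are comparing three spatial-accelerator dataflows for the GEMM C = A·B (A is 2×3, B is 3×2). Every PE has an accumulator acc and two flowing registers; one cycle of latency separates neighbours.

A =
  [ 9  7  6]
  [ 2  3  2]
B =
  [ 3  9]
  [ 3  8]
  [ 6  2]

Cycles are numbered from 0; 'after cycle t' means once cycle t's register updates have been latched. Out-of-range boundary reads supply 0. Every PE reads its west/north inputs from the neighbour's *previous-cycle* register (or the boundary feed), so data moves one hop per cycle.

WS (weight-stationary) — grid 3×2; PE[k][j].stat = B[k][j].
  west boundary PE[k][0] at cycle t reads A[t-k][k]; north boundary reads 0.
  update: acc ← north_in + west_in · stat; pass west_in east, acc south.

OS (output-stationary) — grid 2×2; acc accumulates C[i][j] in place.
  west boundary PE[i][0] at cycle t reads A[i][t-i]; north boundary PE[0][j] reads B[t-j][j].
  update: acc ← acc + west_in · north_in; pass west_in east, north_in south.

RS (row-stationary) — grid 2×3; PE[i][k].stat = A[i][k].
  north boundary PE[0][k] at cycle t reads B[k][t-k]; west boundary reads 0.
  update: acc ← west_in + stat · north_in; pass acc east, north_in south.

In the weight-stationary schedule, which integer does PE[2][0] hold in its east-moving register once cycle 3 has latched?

register = 2

Tracing WS — 3×2 array, target PE[2][0]:
  t=0 PE[1][0]: acc=0 h=0 v=0
  t=0 PE[2][0]: acc=0 h=0 v=0
  t=1 PE[1][0]: acc=48 h=7 v=48
  t=1 PE[2][0]: acc=0 h=0 v=0
  t=2 PE[1][0]: acc=15 h=3 v=15
  t=2 PE[2][0]: acc=84 h=6 v=84
  t=3 PE[1][0]: acc=0 h=0 v=0
  t=3 PE[2][0]: acc=27 h=2 v=27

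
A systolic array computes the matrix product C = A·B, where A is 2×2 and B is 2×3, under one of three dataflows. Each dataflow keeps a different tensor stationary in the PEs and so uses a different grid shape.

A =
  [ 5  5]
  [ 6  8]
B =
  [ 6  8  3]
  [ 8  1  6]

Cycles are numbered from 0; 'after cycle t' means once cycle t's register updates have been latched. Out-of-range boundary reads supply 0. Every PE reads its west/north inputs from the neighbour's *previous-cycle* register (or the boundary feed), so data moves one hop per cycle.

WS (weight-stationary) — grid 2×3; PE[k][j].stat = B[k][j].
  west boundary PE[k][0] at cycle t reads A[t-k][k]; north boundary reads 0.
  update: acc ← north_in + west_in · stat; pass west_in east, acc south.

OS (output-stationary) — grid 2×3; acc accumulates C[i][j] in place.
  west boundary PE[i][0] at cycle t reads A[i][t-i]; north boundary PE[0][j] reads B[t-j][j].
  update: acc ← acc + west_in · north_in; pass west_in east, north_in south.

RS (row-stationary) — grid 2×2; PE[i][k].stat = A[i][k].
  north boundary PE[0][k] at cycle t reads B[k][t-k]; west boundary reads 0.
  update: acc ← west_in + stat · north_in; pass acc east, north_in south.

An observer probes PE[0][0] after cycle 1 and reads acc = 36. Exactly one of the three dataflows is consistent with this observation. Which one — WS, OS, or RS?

dataflow = WS

WS (2×3 grid), PE[0][0]:
  0: (0,0).acc=30  regs=<5,30>
  1: (0,0).acc=36  regs=<6,36>
OS (2×3 grid), PE[0][0]:
  0: (0,0).acc=30  regs=<5,6>
  1: (0,0).acc=70  regs=<5,8>
RS (2×2 grid), PE[0][0]:
  0: (0,0).acc=30  regs=<30,6>
  1: (0,0).acc=40  regs=<40,8>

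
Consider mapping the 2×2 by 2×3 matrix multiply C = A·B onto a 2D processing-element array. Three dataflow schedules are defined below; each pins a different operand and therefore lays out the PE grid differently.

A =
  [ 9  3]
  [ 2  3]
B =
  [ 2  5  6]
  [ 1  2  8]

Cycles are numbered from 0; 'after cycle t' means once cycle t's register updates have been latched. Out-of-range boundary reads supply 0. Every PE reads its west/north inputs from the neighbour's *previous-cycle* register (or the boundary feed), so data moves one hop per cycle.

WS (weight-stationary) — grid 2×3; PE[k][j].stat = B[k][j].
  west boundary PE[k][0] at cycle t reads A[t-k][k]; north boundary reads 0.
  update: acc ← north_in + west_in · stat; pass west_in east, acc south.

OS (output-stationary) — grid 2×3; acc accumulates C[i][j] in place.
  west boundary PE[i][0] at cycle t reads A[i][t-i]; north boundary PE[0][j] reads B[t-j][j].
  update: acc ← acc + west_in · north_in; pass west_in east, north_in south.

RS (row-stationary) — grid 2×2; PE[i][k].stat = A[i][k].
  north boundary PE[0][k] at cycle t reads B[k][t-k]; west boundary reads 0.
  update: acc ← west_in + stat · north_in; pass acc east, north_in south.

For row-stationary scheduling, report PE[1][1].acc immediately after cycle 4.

PE[1][1].acc = 36

RS 2×2: PE[1][1] cycle-by-cycle (with neighbour feeds):
  0: (0,1).acc=0  regs=<0,0>
  0: (1,0).acc=0  regs=<0,0>
  0: (1,1).acc=0  regs=<0,0>
  1: (0,1).acc=21  regs=<21,1>
  1: (1,0).acc=4  regs=<4,2>
  1: (1,1).acc=0  regs=<0,0>
  2: (0,1).acc=51  regs=<51,2>
  2: (1,0).acc=10  regs=<10,5>
  2: (1,1).acc=7  regs=<7,1>
  3: (0,1).acc=78  regs=<78,8>
  3: (1,0).acc=12  regs=<12,6>
  3: (1,1).acc=16  regs=<16,2>
  4: (0,1).acc=0  regs=<0,0>
  4: (1,0).acc=0  regs=<0,0>
  4: (1,1).acc=36  regs=<36,8>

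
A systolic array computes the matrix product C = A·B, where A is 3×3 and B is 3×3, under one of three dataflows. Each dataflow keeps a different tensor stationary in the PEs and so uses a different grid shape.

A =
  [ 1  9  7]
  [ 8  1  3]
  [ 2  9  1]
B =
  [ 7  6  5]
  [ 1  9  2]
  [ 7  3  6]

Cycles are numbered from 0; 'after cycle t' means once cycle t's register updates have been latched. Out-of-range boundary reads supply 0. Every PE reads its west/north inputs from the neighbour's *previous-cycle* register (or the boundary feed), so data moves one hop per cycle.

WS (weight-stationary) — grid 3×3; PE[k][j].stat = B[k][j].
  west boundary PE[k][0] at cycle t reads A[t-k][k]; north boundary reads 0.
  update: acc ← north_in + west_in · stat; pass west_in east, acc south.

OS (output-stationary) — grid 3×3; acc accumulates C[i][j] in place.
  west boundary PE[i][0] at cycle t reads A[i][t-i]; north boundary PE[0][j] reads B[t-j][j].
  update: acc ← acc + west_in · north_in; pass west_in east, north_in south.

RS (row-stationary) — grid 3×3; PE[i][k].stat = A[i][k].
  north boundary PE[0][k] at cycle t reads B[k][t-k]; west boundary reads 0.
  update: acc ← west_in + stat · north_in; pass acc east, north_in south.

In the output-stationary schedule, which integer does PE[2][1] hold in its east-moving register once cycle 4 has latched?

register = 9

OS (3×3). Following PE[2][1] plus its west/north inputs:
  @0  [1,1]  acc 0  |  →0  ↓0
  @0  [2,0]  acc 0  |  →0  ↓0
  @0  [2,1]  acc 0  |  →0  ↓0
  @1  [1,1]  acc 0  |  →0  ↓0
  @1  [2,0]  acc 0  |  →0  ↓0
  @1  [2,1]  acc 0  |  →0  ↓0
  @2  [1,1]  acc 48  |  →8  ↓6
  @2  [2,0]  acc 14  |  →2  ↓7
  @2  [2,1]  acc 0  |  →0  ↓0
  @3  [1,1]  acc 57  |  →1  ↓9
  @3  [2,0]  acc 23  |  →9  ↓1
  @3  [2,1]  acc 12  |  →2  ↓6
  @4  [1,1]  acc 66  |  →3  ↓3
  @4  [2,0]  acc 30  |  →1  ↓7
  @4  [2,1]  acc 93  |  →9  ↓9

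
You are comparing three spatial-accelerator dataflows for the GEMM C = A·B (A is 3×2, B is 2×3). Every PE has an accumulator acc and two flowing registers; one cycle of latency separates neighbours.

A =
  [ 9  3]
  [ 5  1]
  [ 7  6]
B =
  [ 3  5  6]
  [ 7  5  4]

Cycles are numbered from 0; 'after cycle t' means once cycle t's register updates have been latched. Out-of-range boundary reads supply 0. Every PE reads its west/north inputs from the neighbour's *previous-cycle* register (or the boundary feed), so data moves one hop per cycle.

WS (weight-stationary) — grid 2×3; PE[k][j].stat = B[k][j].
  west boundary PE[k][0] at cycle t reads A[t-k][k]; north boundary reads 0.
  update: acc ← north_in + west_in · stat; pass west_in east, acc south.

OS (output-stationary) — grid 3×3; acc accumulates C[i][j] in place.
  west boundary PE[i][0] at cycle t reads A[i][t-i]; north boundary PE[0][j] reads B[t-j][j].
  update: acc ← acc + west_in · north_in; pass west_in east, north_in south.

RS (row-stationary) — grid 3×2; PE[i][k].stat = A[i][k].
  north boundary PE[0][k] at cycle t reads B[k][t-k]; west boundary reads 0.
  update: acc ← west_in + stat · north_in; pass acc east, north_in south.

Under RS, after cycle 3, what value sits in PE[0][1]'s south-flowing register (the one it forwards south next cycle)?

register = 4

RS 3×2: PE[0][1] cycle-by-cycle (with neighbour feeds):
  0: (0,0).acc=27  regs=<27,3>
  0: (0,1).acc=0  regs=<0,0>
  1: (0,0).acc=45  regs=<45,5>
  1: (0,1).acc=48  regs=<48,7>
  2: (0,0).acc=54  regs=<54,6>
  2: (0,1).acc=60  regs=<60,5>
  3: (0,0).acc=0  regs=<0,0>
  3: (0,1).acc=66  regs=<66,4>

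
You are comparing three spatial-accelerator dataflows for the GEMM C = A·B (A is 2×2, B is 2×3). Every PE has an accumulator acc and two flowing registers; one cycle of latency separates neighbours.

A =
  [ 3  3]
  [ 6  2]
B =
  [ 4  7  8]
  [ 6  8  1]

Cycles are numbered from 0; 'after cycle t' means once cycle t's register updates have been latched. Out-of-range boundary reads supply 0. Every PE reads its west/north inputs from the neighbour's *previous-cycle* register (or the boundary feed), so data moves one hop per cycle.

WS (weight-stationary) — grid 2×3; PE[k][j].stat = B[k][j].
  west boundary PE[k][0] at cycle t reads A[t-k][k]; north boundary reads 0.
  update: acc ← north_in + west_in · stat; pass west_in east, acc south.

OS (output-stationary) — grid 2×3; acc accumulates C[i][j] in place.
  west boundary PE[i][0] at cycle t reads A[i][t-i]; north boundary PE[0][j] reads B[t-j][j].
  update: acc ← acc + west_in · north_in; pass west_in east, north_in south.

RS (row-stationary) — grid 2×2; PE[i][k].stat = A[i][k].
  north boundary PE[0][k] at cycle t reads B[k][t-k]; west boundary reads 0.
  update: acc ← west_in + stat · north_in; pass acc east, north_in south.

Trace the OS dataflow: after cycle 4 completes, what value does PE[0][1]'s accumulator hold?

Tracing OS — 2×3 array, target PE[0][1]:
  after 0 — PE[0][0] acc=12, pass-E 3, pass-S 4
  after 0 — PE[0][1] acc=0, pass-E 0, pass-S 0
  after 1 — PE[0][0] acc=30, pass-E 3, pass-S 6
  after 1 — PE[0][1] acc=21, pass-E 3, pass-S 7
  after 2 — PE[0][0] acc=30, pass-E 0, pass-S 0
  after 2 — PE[0][1] acc=45, pass-E 3, pass-S 8
  after 3 — PE[0][0] acc=30, pass-E 0, pass-S 0
  after 3 — PE[0][1] acc=45, pass-E 0, pass-S 0
  after 4 — PE[0][0] acc=30, pass-E 0, pass-S 0
  after 4 — PE[0][1] acc=45, pass-E 0, pass-S 0

PE[0][1].acc = 45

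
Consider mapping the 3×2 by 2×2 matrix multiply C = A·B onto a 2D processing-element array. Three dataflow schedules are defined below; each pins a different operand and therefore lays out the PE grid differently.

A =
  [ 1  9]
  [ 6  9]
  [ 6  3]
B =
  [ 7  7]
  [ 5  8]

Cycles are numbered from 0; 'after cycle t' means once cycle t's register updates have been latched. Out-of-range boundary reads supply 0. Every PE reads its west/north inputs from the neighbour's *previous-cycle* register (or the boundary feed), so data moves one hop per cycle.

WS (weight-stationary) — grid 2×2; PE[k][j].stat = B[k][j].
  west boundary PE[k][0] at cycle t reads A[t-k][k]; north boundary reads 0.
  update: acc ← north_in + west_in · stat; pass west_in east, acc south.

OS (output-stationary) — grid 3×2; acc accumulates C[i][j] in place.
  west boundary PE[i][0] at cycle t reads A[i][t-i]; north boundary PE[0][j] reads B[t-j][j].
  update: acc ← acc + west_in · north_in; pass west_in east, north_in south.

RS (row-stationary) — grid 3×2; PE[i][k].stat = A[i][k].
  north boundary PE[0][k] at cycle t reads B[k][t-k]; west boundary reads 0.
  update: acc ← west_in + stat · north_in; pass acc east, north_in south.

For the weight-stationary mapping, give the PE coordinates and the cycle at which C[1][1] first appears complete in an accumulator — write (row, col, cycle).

(row, col, cycle) = (1, 1, 3)

Under WS, C[1][1] lands at PE[1][1]:
  t=0 PE[1][1]: acc=0 h=0 v=0
  t=1 PE[1][1]: acc=0 h=0 v=0
  t=2 PE[1][1]: acc=79 h=9 v=79
  t=3 PE[1][1]: acc=114 h=9 v=114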